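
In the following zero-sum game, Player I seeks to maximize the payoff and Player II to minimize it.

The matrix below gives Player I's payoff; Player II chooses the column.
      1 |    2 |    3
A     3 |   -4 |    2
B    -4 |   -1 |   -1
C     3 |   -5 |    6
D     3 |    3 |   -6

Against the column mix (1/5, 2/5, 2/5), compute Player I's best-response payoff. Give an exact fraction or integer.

1

A: (3)·(1/5) + (-4)·(2/5) + (2)·(2/5) = -1/5.
B: (-4)·(1/5) + (-1)·(2/5) + (-1)·(2/5) = -8/5.
C: (3)·(1/5) + (-5)·(2/5) + (6)·(2/5) = 1.
D: (3)·(1/5) + (3)·(2/5) + (-6)·(2/5) = -3/5.
The best pure response is C with expected payoff 1.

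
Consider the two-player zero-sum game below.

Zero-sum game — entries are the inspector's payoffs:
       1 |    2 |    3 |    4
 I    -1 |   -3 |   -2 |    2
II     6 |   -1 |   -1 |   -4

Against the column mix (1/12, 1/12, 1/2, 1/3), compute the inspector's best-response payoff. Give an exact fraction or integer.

I: (-1)·(1/12) + (-3)·(1/12) + (-2)·(1/2) + (2)·(1/3) = -2/3.
II: (6)·(1/12) + (-1)·(1/12) + (-1)·(1/2) + (-4)·(1/3) = -17/12.
The best pure response is I with expected payoff -2/3.

-2/3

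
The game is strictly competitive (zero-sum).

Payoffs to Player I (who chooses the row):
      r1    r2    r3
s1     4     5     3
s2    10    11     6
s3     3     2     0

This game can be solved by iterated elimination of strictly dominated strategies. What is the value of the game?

Row s3 is strictly dominated by row s1 (4>3, 5>2, 3>0); eliminate s3.
Column r1 is strictly dominated by r3 for Player II (3<4, 6<10); eliminate r1.
Row s1 is strictly dominated by row s2 (11>5, 6>3); eliminate s1.
Column r2 is strictly dominated by r3 for Player II (6<11); eliminate r2.
Only (s2, r3) remains, with payoff 6.

6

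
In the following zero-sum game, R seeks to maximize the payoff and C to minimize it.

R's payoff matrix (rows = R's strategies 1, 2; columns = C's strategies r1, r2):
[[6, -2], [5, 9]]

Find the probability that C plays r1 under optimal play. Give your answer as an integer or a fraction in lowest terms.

11/12

Row minima are -2 and 5, so R's maximin is 5; column maxima are 6 and 9, so C's minimax is 6. These differ, so the equilibrium is in mixed strategies.
Let C play r1 with probability q. R is indifferent when 6q − 2(1−q) = 5q + 9(1−q), giving q = 11/12.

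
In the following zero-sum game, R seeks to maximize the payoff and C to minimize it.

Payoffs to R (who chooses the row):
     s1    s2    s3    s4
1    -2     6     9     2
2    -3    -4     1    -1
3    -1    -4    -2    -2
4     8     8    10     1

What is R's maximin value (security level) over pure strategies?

1

The worst-case payoff for each row is 1: -2, 2: -4, 3: -4, 4: 1.
The best of these is 1.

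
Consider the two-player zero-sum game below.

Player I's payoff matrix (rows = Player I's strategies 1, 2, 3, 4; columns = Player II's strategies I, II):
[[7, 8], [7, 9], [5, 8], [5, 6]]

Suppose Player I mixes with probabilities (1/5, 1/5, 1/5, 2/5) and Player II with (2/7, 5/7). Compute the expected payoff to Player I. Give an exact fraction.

Against (2/7, 5/7), each row's expected payoff is 1: 54/7; 2: 59/7; 3: 50/7; 4: 40/7.
Taking the (1/5, 1/5, 1/5, 2/5)-weighted average: (1/5)·(54/7) + (1/5)·(59/7) + (1/5)·(50/7) + (2/5)·(40/7) = 243/35.

243/35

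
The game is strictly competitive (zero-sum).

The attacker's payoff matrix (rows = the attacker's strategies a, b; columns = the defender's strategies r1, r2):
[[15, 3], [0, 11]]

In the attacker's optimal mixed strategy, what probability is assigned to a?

11/23

Row minima are 3 and 0, so the attacker's maximin is 3; column maxima are 15 and 11, so the defender's minimax is 11. These differ, so the equilibrium is in mixed strategies.
Let the attacker play a with probability p. The defender is indifferent when 15p = 3p + 11(1−p), giving p = 11/23.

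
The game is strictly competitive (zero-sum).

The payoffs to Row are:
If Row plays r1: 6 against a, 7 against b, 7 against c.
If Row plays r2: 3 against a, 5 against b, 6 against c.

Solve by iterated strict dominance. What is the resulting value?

Column c is strictly dominated by a for Column (6<7, 3<6); eliminate c.
Row r2 is strictly dominated by row r1 (6>3, 7>5); eliminate r2.
Column b is strictly dominated by a for Column (6<7); eliminate b.
Only (r1, a) remains, with payoff 6.

6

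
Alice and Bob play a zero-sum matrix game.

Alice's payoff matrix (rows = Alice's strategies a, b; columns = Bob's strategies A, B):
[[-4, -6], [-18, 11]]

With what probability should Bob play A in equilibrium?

17/31

Row minima are -6 and -18, so Alice's maximin is -6; column maxima are -4 and 11, so Bob's minimax is -4. These differ, so the equilibrium is in mixed strategies.
Let Bob play A with probability q. Alice is indifferent when −4q − 6(1−q) = −18q + 11(1−q), giving q = 17/31.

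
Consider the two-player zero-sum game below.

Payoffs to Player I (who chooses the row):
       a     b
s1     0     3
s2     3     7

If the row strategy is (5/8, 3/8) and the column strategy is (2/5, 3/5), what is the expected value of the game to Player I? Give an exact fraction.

63/20

Against (2/5, 3/5), each row's expected payoff is s1: 9/5; s2: 27/5.
Taking the (5/8, 3/8)-weighted average: (5/8)·(9/5) + (3/8)·(27/5) = 63/20.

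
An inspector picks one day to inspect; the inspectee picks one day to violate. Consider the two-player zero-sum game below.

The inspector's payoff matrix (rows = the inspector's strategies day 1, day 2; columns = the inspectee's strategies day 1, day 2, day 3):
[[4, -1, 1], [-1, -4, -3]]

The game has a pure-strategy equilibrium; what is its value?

Row minima: -1, -4 → the inspector's maximin is -1.
Column maxima: 4, -1, 1 → the inspectee's minimax is -1.
They coincide at (day 1, day 2), so the value is -1.

-1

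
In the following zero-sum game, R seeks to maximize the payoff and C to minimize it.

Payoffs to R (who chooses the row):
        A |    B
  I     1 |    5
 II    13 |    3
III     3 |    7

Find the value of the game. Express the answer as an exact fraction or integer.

Row I is strictly dominated by row III, so R never plays it.
The remaining 2×2 game on (II, III) × (A, B) has no saddle point. Let R play II with probability p; indifference gives 13p + 3(1−p) = 3p + 7(1−p), so p = 2/7.
Similarly C's optimal q on A is 2/7, and the value is 13·(2/7) + (3)·(5/7) = 41/7.

41/7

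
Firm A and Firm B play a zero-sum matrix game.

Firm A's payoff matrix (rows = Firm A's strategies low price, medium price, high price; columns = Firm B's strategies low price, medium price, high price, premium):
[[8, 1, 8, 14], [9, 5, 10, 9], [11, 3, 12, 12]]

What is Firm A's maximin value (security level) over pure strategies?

The worst-case payoff for each row is low price: 1, medium price: 5, high price: 3.
The best of these is 5.

5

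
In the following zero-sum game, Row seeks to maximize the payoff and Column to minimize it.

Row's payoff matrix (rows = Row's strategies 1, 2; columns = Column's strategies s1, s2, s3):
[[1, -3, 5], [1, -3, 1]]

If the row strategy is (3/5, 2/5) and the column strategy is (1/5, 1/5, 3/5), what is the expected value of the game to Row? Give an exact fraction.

Against (1/5, 1/5, 3/5), each row's expected payoff is 1: 13/5; 2: 1/5.
Taking the (3/5, 2/5)-weighted average: (3/5)·(13/5) + (2/5)·(1/5) = 41/25.

41/25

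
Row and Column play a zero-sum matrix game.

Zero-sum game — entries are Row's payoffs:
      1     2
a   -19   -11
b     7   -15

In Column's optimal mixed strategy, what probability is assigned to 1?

Row minima are -19 and -15, so Row's maximin is -15; column maxima are 7 and -11, so Column's minimax is -11. These differ, so the equilibrium is in mixed strategies.
Let Column play 1 with probability q. Row is indifferent when −19q − 11(1−q) = 7q − 15(1−q), giving q = 2/15.

2/15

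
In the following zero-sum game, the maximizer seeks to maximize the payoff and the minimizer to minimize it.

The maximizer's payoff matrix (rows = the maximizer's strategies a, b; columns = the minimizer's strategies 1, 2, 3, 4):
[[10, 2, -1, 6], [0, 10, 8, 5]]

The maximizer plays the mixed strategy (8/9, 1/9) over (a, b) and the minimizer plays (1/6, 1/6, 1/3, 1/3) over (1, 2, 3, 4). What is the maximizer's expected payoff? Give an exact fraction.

Against (1/6, 1/6, 1/3, 1/3), each row's expected payoff is a: 11/3; b: 6.
Taking the (8/9, 1/9)-weighted average: (8/9)·(11/3) + (1/9)·(6) = 106/27.

106/27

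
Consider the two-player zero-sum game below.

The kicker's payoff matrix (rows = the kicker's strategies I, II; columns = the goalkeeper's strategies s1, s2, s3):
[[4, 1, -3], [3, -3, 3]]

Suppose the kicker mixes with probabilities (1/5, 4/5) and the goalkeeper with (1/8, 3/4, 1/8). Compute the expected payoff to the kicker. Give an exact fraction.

Against (1/8, 3/4, 1/8), each row's expected payoff is I: 7/8; II: -3/2.
Taking the (1/5, 4/5)-weighted average: (1/5)·(7/8) + (4/5)·(-3/2) = -41/40.

-41/40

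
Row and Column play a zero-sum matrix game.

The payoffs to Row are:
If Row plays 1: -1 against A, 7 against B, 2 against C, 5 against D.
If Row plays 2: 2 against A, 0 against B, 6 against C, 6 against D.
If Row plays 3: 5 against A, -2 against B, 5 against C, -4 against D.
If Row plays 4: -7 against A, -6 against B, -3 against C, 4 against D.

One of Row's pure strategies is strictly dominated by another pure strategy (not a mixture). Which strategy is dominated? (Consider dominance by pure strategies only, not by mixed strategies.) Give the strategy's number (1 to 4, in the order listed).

Compare 4 with 1: -1 > -7, 7 > -6, 2 > -3, 5 > 4.
So 1 strictly dominates 4 for Row; 4 is strictly dominated.

4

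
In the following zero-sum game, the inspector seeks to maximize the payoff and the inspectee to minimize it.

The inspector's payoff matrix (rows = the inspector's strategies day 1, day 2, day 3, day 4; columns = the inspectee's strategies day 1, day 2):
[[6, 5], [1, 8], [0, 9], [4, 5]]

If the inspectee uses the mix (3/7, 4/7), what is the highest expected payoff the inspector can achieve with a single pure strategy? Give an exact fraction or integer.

day 1: (6)·(3/7) + (5)·(4/7) = 38/7.
day 2: (1)·(3/7) + (8)·(4/7) = 5.
day 3: (0)·(3/7) + (9)·(4/7) = 36/7.
day 4: (4)·(3/7) + (5)·(4/7) = 32/7.
The best pure response is day 1 with expected payoff 38/7.

38/7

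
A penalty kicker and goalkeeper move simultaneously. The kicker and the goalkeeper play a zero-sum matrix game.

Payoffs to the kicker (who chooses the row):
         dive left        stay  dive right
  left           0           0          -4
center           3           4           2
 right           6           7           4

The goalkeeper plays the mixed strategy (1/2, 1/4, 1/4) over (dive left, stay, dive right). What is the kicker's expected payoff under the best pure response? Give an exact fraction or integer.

left: (0)·(1/2) + (0)·(1/4) + (-4)·(1/4) = -1.
center: (3)·(1/2) + (4)·(1/4) + (2)·(1/4) = 3.
right: (6)·(1/2) + (7)·(1/4) + (4)·(1/4) = 23/4.
The best pure response is right with expected payoff 23/4.

23/4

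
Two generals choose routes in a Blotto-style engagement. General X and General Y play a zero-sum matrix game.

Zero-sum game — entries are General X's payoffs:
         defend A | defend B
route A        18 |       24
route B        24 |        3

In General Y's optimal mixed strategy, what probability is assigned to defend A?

Row minima are 18 and 3, so General X's maximin is 18; column maxima are 24 and 24, so General Y's minimax is 24. These differ, so the equilibrium is in mixed strategies.
Let General Y play defend A with probability q. General X is indifferent when 18q + 24(1−q) = 24q + 3(1−q), giving q = 7/9.

7/9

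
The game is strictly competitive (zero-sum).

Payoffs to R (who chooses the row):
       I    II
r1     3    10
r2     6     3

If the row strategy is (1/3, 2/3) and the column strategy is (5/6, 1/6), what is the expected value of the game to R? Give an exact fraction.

91/18

Against (5/6, 1/6), each row's expected payoff is r1: 25/6; r2: 11/2.
Taking the (1/3, 2/3)-weighted average: (1/3)·(25/6) + (2/3)·(11/2) = 91/18.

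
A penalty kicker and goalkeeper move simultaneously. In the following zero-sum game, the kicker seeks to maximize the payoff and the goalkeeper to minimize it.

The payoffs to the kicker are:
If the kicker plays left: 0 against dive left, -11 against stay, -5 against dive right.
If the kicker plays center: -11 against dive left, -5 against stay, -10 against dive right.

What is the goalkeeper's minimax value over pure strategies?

The worst case (largest entry) in each column is dive left: 0, stay: -5, dive right: -5.
The best (smallest) of these is -5.

-5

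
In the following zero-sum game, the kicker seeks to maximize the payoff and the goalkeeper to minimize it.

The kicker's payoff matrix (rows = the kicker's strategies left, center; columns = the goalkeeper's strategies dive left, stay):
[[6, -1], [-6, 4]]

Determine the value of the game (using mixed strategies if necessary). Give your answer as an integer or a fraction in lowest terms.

18/17

Row minima are -1 and -6, so the kicker's maximin is -1; column maxima are 6 and 4, so the goalkeeper's minimax is 4. These differ, so the equilibrium is in mixed strategies.
Let the kicker play left with probability p. The goalkeeper is indifferent when 6p − 6(1−p) = −p + 4(1−p), giving p = 10/17.
Let the goalkeeper play dive left with probability q. The kicker is indifferent when 6q − (1−q) = −6q + 4(1−q), giving q = 5/17.
The value is 6·(5/17) + (-1)·(12/17) = 18/17.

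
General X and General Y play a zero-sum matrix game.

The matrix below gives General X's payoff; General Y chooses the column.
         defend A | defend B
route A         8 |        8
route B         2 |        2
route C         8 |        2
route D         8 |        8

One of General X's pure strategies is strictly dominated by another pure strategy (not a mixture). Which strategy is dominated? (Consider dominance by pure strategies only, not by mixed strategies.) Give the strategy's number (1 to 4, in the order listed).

Compare route B with route A: 8 > 2, 8 > 2.
So route A strictly dominates route B for General X; route B is strictly dominated.

2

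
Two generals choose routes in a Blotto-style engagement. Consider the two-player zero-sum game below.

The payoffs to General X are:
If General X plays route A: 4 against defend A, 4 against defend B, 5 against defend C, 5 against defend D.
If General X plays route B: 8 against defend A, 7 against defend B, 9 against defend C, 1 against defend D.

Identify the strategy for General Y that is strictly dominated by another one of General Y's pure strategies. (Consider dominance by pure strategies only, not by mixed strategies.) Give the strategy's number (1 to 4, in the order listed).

General Y prefers columns that give General X less. Compare defend C with defend A: 4 < 5, 8 < 9.
So defend A strictly dominates defend C for General Y; defend C is strictly dominated.

3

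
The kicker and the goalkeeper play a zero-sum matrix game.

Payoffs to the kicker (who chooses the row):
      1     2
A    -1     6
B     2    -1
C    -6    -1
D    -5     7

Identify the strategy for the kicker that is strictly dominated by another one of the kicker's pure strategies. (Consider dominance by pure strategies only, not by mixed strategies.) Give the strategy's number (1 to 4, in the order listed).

3

Compare C with A: -1 > -6, 6 > -1.
So A strictly dominates C for the kicker; C is strictly dominated.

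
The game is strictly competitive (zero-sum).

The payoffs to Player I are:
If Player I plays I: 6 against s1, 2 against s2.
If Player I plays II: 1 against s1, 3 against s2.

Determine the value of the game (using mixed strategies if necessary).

8/3

Row minima are 2 and 1, so Player I's maximin is 2; column maxima are 6 and 3, so Player II's minimax is 3. These differ, so the equilibrium is in mixed strategies.
Let Player I play I with probability p. Player II is indifferent when 6p + (1−p) = 2p + 3(1−p), giving p = 1/3.
Let Player II play s1 with probability q. Player I is indifferent when 6q + 2(1−q) = q + 3(1−q), giving q = 1/6.
The value is 6·(1/6) + (2)·(5/6) = 8/3.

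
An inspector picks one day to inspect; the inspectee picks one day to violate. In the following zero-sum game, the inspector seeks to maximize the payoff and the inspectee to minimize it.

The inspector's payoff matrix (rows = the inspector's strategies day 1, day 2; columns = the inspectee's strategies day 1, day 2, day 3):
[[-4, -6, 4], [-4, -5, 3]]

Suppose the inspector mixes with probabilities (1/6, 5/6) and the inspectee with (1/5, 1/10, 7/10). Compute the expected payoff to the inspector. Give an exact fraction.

Against (1/5, 1/10, 7/10), each row's expected payoff is day 1: 7/5; day 2: 4/5.
Taking the (1/6, 5/6)-weighted average: (1/6)·(7/5) + (5/6)·(4/5) = 9/10.

9/10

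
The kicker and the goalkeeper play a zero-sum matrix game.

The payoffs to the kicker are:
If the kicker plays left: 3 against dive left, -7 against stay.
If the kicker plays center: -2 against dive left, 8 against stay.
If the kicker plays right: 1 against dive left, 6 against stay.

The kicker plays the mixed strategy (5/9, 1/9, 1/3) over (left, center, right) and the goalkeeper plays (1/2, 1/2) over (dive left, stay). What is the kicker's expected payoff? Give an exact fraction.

7/18

Against (1/2, 1/2), each row's expected payoff is left: -2; center: 3; right: 7/2.
Taking the (5/9, 1/9, 1/3)-weighted average: (5/9)·(-2) + (1/9)·(3) + (1/3)·(7/2) = 7/18.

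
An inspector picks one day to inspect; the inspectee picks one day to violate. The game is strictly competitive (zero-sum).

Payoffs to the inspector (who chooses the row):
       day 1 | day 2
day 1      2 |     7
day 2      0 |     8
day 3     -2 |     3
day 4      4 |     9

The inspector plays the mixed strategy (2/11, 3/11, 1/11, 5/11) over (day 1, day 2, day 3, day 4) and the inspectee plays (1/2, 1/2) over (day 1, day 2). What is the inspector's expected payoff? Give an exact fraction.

54/11

Against (1/2, 1/2), each row's expected payoff is day 1: 9/2; day 2: 4; day 3: 1/2; day 4: 13/2.
Taking the (2/11, 3/11, 1/11, 5/11)-weighted average: (2/11)·(9/2) + (3/11)·(4) + (1/11)·(1/2) + (5/11)·(13/2) = 54/11.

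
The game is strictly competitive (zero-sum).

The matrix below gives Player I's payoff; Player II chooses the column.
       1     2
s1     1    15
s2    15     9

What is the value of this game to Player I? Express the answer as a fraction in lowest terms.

Row minima are 1 and 9, so Player I's maximin is 9; column maxima are 15 and 15, so Player II's minimax is 15. These differ, so the equilibrium is in mixed strategies.
Let Player I play s1 with probability p. Player II is indifferent when p + 15(1−p) = 15p + 9(1−p), giving p = 3/10.
Let Player II play 1 with probability q. Player I is indifferent when q + 15(1−q) = 15q + 9(1−q), giving q = 3/10.
The value is 1·(3/10) + (15)·(7/10) = 54/5.

54/5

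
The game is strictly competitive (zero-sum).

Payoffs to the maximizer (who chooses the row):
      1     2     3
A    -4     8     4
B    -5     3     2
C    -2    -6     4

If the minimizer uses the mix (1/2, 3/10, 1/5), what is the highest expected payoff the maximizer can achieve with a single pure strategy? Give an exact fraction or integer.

A: (-4)·(1/2) + (8)·(3/10) + (4)·(1/5) = 6/5.
B: (-5)·(1/2) + (3)·(3/10) + (2)·(1/5) = -6/5.
C: (-2)·(1/2) + (-6)·(3/10) + (4)·(1/5) = -2.
The best pure response is A with expected payoff 6/5.

6/5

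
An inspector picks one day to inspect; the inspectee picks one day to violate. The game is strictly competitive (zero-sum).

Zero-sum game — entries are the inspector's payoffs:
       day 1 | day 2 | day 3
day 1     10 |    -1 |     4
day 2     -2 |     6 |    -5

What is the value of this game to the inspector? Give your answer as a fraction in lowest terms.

19/16

Column day 1 is strictly dominated by day 3 for the inspectee (it gives the inspector more in every row).
The remaining 2×2 game on (day 1, day 2) × (day 2, day 3) has no saddle point. Let the inspector play day 1 with probability p; indifference gives −p + 6(1−p) = 4p − 5(1−p), so p = 11/16.
Similarly the inspectee's optimal q on day 2 is 9/16, and the value is -1·(9/16) + (4)·(7/16) = 19/16.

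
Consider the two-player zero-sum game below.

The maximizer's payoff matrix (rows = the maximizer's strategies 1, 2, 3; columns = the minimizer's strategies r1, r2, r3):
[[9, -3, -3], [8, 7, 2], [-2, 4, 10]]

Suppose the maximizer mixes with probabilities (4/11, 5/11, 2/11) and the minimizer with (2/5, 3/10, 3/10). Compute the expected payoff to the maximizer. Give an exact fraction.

Against (2/5, 3/10, 3/10), each row's expected payoff is 1: 9/5; 2: 59/10; 3: 17/5.
Taking the (4/11, 5/11, 2/11)-weighted average: (4/11)·(9/5) + (5/11)·(59/10) + (2/11)·(17/5) = 87/22.

87/22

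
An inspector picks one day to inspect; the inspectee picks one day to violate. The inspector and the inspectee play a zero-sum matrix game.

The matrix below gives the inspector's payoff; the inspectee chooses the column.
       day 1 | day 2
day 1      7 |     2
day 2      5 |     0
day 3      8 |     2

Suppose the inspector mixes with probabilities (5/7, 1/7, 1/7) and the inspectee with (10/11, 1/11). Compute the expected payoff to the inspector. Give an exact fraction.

Against (10/11, 1/11), each row's expected payoff is day 1: 72/11; day 2: 50/11; day 3: 82/11.
Taking the (5/7, 1/7, 1/7)-weighted average: (5/7)·(72/11) + (1/7)·(50/11) + (1/7)·(82/11) = 492/77.

492/77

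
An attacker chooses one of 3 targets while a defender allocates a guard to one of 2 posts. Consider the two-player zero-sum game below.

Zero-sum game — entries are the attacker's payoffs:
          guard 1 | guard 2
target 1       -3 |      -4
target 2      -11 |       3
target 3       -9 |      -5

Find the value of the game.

-53/15

Row target 3 is strictly dominated by row target 1, so the attacker never plays it.
The remaining 2×2 game on (target 1, target 2) × (guard 1, guard 2) has no saddle point. Let the attacker play target 1 with probability p; indifference gives −3p − 11(1−p) = −4p + 3(1−p), so p = 14/15.
Similarly the defender's optimal q on guard 1 is 7/15, and the value is -3·(7/15) + (-4)·(8/15) = -53/15.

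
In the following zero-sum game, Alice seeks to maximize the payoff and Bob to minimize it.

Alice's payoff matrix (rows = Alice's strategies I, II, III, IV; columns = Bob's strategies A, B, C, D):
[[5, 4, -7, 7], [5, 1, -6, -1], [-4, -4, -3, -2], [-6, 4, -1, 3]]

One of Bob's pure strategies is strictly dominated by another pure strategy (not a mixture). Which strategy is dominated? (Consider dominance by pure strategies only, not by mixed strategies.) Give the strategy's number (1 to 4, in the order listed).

4

Bob prefers columns that give Alice less. Compare D with C: -7 < 7, -6 < -1, -3 < -2, -1 < 3.
So C strictly dominates D for Bob; D is strictly dominated.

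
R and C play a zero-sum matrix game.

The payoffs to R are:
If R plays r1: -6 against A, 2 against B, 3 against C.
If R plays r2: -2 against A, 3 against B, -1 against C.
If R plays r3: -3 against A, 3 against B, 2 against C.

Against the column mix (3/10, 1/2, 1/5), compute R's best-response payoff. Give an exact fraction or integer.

1

r1: (-6)·(3/10) + (2)·(1/2) + (3)·(1/5) = -1/5.
r2: (-2)·(3/10) + (3)·(1/2) + (-1)·(1/5) = 7/10.
r3: (-3)·(3/10) + (3)·(1/2) + (2)·(1/5) = 1.
The best pure response is r3 with expected payoff 1.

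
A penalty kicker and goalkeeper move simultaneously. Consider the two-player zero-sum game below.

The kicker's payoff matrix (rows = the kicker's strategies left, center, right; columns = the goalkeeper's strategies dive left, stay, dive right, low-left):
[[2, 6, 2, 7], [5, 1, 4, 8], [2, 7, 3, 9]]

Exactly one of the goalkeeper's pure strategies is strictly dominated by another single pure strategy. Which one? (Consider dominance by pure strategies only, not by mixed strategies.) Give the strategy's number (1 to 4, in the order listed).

4

The goalkeeper prefers columns that give the kicker less. Compare low-left with dive left: 2 < 7, 5 < 8, 2 < 9.
So dive left strictly dominates low-left for the goalkeeper; low-left is strictly dominated.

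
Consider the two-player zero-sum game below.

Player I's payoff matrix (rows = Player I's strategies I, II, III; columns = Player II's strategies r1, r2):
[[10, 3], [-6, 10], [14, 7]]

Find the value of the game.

Row I is strictly dominated by row III, so Player I never plays it.
The remaining 2×2 game on (II, III) × (r1, r2) has no saddle point. Let Player I play II with probability p; indifference gives −6p + 14(1−p) = 10p + 7(1−p), so p = 7/23.
Similarly Player II's optimal q on r1 is 3/23, and the value is -6·(3/23) + (10)·(20/23) = 182/23.

182/23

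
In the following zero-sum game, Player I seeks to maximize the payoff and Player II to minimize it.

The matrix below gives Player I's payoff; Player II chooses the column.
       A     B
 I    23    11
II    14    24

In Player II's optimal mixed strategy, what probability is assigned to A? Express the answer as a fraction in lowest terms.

13/22

Row minima are 11 and 14, so Player I's maximin is 14; column maxima are 23 and 24, so Player II's minimax is 23. These differ, so the equilibrium is in mixed strategies.
Let Player II play A with probability q. Player I is indifferent when 23q + 11(1−q) = 14q + 24(1−q), giving q = 13/22.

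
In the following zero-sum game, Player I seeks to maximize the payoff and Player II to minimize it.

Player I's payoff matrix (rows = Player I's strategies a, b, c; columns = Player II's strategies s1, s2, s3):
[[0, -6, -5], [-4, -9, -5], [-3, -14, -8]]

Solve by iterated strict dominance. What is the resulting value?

Row c is strictly dominated by row a (0>-3, -6>-14, -5>-8); eliminate c.
Column s1 is strictly dominated by s2 for Player II (-6<0, -9<-4); eliminate s1.
Column s3 is strictly dominated by s2 for Player II (-6<-5, -9<-5); eliminate s3.
Row b is strictly dominated by row a (-6>-9); eliminate b.
Only (a, s2) remains, with payoff -6.

-6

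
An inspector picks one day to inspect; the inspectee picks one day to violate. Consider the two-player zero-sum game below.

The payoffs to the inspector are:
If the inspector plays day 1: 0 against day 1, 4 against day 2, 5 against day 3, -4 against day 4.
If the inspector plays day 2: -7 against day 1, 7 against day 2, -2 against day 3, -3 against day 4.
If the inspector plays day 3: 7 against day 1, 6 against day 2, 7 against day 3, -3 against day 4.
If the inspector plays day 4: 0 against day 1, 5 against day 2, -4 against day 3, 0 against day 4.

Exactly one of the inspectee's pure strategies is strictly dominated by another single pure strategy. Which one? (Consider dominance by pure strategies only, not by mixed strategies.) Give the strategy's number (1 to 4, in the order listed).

The inspectee prefers columns that give the inspector less. Compare day 2 with day 4: -4 < 4, -3 < 7, -3 < 6, 0 < 5.
So day 4 strictly dominates day 2 for the inspectee; day 2 is strictly dominated.

2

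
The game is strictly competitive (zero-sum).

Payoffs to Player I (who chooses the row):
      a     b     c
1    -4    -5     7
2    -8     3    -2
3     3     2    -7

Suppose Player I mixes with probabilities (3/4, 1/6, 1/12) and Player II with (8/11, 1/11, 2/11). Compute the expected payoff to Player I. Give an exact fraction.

Against (8/11, 1/11, 2/11), each row's expected payoff is 1: -23/11; 2: -65/11; 3: 12/11.
Taking the (3/4, 1/6, 1/12)-weighted average: (3/4)·(-23/11) + (1/6)·(-65/11) + (1/12)·(12/11) = -325/132.

-325/132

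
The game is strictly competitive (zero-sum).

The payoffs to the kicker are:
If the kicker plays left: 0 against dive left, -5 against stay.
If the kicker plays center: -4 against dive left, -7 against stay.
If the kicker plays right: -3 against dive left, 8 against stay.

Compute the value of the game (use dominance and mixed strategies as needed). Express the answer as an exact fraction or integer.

Row center is strictly dominated by row left, so the kicker never plays it.
The remaining 2×2 game on (left, right) × (dive left, stay) has no saddle point. Let the kicker play left with probability p; indifference gives −3(1−p) = −5p + 8(1−p), so p = 11/16.
Similarly the goalkeeper's optimal q on dive left is 13/16, and the value is 0·(13/16) + (-5)·(3/16) = -15/16.

-15/16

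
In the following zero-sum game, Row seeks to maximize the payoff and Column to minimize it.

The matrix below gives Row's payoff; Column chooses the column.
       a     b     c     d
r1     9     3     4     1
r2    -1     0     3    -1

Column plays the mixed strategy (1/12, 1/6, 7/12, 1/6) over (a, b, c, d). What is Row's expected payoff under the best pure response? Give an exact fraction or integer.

r1: (9)·(1/12) + (3)·(1/6) + (4)·(7/12) + (1)·(1/6) = 15/4.
r2: (-1)·(1/12) + (0)·(1/6) + (3)·(7/12) + (-1)·(1/6) = 3/2.
The best pure response is r1 with expected payoff 15/4.

15/4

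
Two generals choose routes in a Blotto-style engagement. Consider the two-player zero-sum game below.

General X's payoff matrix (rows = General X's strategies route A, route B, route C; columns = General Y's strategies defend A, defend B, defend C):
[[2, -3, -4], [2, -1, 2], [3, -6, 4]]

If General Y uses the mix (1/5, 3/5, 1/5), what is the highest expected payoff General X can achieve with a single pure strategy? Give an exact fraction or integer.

route A: (2)·(1/5) + (-3)·(3/5) + (-4)·(1/5) = -11/5.
route B: (2)·(1/5) + (-1)·(3/5) + (2)·(1/5) = 1/5.
route C: (3)·(1/5) + (-6)·(3/5) + (4)·(1/5) = -11/5.
The best pure response is route B with expected payoff 1/5.

1/5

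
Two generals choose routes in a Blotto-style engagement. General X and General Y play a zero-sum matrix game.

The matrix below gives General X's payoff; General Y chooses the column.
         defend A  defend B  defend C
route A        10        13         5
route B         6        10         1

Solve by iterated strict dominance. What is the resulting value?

Row route B is strictly dominated by row route A (10>6, 13>10, 5>1); eliminate route B.
Column defend A is strictly dominated by defend C for General Y (5<10); eliminate defend A.
Column defend B is strictly dominated by defend C for General Y (5<13); eliminate defend B.
Only (route A, defend C) remains, with payoff 5.

5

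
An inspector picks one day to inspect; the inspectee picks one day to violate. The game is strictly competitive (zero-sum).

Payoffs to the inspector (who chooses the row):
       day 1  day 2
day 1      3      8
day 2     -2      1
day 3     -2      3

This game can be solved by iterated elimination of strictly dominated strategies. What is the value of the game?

Row day 2 is strictly dominated by row day 1 (3>-2, 8>1); eliminate day 2.
Row day 3 is strictly dominated by row day 1 (3>-2, 8>3); eliminate day 3.
Column day 2 is strictly dominated by day 1 for the inspectee (3<8); eliminate day 2.
Only (day 1, day 1) remains, with payoff 3.

3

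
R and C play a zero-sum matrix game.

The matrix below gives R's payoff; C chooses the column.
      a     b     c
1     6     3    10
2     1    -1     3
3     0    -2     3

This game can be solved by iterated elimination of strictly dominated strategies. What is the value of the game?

3

Row 2 is strictly dominated by row 1 (6>1, 3>-1, 10>3); eliminate 2.
Row 3 is strictly dominated by row 1 (6>0, 3>-2, 10>3); eliminate 3.
Column a is strictly dominated by b for C (3<6); eliminate a.
Column c is strictly dominated by b for C (3<10); eliminate c.
Only (1, b) remains, with payoff 3.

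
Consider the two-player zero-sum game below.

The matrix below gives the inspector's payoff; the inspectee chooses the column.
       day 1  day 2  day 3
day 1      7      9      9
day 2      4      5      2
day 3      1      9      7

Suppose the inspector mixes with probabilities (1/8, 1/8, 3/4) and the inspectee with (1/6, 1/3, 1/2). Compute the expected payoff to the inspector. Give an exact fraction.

13/2

Against (1/6, 1/3, 1/2), each row's expected payoff is day 1: 26/3; day 2: 10/3; day 3: 20/3.
Taking the (1/8, 1/8, 3/4)-weighted average: (1/8)·(26/3) + (1/8)·(10/3) + (3/4)·(20/3) = 13/2.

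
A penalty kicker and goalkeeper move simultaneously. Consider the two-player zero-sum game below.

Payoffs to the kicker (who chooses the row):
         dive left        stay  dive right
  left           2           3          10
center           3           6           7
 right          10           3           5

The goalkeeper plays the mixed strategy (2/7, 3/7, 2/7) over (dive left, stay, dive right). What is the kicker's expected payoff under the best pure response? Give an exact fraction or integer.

39/7

left: (2)·(2/7) + (3)·(3/7) + (10)·(2/7) = 33/7.
center: (3)·(2/7) + (6)·(3/7) + (7)·(2/7) = 38/7.
right: (10)·(2/7) + (3)·(3/7) + (5)·(2/7) = 39/7.
The best pure response is right with expected payoff 39/7.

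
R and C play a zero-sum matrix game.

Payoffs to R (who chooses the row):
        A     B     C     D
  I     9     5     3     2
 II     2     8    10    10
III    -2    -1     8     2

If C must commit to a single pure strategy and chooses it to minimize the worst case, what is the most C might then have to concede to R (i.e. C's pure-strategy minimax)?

The worst case (largest entry) in each column is A: 9, B: 8, C: 10, D: 10.
The best (smallest) of these is 8.

8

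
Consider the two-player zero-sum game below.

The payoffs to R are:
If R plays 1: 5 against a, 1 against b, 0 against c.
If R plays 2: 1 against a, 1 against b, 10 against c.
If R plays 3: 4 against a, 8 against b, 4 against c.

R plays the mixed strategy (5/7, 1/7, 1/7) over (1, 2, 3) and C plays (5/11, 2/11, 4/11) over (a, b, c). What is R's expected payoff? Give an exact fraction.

Against (5/11, 2/11, 4/11), each row's expected payoff is 1: 27/11; 2: 47/11; 3: 52/11.
Taking the (5/7, 1/7, 1/7)-weighted average: (5/7)·(27/11) + (1/7)·(47/11) + (1/7)·(52/11) = 234/77.

234/77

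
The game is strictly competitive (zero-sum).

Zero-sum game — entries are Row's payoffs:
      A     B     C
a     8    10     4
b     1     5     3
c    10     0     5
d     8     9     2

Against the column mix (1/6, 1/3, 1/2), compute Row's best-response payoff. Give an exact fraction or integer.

a: (8)·(1/6) + (10)·(1/3) + (4)·(1/2) = 20/3.
b: (1)·(1/6) + (5)·(1/3) + (3)·(1/2) = 10/3.
c: (10)·(1/6) + (0)·(1/3) + (5)·(1/2) = 25/6.
d: (8)·(1/6) + (9)·(1/3) + (2)·(1/2) = 16/3.
The best pure response is a with expected payoff 20/3.

20/3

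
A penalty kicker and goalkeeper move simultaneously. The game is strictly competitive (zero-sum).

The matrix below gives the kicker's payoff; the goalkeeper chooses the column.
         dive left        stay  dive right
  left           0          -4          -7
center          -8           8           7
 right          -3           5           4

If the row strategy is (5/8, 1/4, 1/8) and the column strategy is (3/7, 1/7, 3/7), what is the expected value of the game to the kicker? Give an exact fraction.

Against (3/7, 1/7, 3/7), each row's expected payoff is left: -25/7; center: 5/7; right: 8/7.
Taking the (5/8, 1/4, 1/8)-weighted average: (5/8)·(-25/7) + (1/4)·(5/7) + (1/8)·(8/7) = -107/56.

-107/56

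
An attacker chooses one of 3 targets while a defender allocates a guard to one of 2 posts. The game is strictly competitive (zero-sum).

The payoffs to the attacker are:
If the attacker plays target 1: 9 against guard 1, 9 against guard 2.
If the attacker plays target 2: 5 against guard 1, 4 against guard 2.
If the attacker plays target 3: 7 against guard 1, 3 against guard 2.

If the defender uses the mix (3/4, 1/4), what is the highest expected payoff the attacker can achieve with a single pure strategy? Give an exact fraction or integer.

target 1: (9)·(3/4) + (9)·(1/4) = 9.
target 2: (5)·(3/4) + (4)·(1/4) = 19/4.
target 3: (7)·(3/4) + (3)·(1/4) = 6.
The best pure response is target 1 with expected payoff 9.

9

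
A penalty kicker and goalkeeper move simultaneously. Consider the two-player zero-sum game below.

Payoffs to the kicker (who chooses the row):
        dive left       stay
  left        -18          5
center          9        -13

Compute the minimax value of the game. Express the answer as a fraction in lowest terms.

-21/5

Row minima are -18 and -13, so the kicker's maximin is -13; column maxima are 9 and 5, so the goalkeeper's minimax is 5. These differ, so the equilibrium is in mixed strategies.
Let the kicker play left with probability p. The goalkeeper is indifferent when −18p + 9(1−p) = 5p − 13(1−p), giving p = 22/45.
Let the goalkeeper play dive left with probability q. The kicker is indifferent when −18q + 5(1−q) = 9q − 13(1−q), giving q = 2/5.
The value is -18·(2/5) + (5)·(3/5) = -21/5.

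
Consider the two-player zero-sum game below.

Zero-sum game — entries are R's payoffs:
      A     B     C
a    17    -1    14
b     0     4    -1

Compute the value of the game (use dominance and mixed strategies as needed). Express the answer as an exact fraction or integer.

Column A is strictly dominated by C for C (it gives R more in every row).
The remaining 2×2 game on (a, b) × (B, C) has no saddle point. Let R play a with probability p; indifference gives −p + 4(1−p) = 14p − (1−p), so p = 1/4.
Similarly C's optimal q on B is 3/4, and the value is -1·(3/4) + (14)·(1/4) = 11/4.

11/4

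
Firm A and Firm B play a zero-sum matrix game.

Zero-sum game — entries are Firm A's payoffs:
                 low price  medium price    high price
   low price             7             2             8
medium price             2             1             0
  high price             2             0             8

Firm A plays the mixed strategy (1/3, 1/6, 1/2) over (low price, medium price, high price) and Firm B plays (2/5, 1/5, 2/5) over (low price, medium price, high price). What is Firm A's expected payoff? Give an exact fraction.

Against (2/5, 1/5, 2/5), each row's expected payoff is low price: 32/5; medium price: 1; high price: 4.
Taking the (1/3, 1/6, 1/2)-weighted average: (1/3)·(32/5) + (1/6)·(1) + (1/2)·(4) = 43/10.

43/10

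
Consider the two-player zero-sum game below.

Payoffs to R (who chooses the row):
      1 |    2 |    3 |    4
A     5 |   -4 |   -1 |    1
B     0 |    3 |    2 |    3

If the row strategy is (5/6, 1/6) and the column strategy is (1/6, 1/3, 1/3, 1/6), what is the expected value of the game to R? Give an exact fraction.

Against (1/6, 1/3, 1/3, 1/6), each row's expected payoff is A: -2/3; B: 13/6.
Taking the (5/6, 1/6)-weighted average: (5/6)·(-2/3) + (1/6)·(13/6) = -7/36.

-7/36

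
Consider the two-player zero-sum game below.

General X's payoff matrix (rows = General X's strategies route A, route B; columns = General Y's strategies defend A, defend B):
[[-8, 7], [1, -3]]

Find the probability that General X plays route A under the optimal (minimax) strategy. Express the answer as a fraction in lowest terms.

Row minima are -8 and -3, so General X's maximin is -3; column maxima are 1 and 7, so General Y's minimax is 1. These differ, so the equilibrium is in mixed strategies.
Let General X play route A with probability p. General Y is indifferent when −8p + (1−p) = 7p − 3(1−p), giving p = 4/19.

4/19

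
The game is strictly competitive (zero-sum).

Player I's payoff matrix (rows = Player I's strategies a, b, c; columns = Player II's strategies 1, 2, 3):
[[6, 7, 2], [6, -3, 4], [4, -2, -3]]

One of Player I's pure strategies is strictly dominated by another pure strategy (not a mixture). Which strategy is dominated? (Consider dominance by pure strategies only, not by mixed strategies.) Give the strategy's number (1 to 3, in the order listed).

Compare c with a: 6 > 4, 7 > -2, 2 > -3.
So a strictly dominates c for Player I; c is strictly dominated.

3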